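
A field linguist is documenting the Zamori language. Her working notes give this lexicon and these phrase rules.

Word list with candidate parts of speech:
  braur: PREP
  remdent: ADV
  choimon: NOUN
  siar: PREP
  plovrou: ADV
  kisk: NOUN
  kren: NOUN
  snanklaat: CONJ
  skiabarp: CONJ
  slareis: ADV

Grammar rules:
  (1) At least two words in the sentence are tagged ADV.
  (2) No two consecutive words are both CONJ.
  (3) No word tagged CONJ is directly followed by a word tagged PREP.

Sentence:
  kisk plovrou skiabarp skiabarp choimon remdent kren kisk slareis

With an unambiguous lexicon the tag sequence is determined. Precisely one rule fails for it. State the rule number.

Fixed tagging: NOUN ADV CONJ CONJ NOUN ADV NOUN NOUN ADV.
Applying the rules: R1 pass, R2 fail, R3 pass.
Only rule 2 fails.

2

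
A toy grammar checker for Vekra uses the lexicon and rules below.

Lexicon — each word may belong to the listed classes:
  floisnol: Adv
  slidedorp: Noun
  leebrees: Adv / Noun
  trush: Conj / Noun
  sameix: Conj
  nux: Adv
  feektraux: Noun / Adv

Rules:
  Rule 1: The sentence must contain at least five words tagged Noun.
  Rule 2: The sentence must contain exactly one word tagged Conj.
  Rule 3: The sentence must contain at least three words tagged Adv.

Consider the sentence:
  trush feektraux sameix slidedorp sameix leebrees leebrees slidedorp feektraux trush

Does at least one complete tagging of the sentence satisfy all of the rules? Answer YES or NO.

Candidates per position — 1:trush {Conj,Noun}; 2:feektraux {Noun,Adv}; 3:sameix {Conj}; 4:slidedorp {Noun}; 5:sameix {Conj}; 6:leebrees {Adv,Noun}; 7:leebrees {Adv,Noun}; 8:slidedorp {Noun}; 9:feektraux {Noun,Adv}; 10:trush {Conj,Noun}.
Rule 2 cannot be satisfied by any choice of tags from the lexicon.
So there is no consistent tagging.

NO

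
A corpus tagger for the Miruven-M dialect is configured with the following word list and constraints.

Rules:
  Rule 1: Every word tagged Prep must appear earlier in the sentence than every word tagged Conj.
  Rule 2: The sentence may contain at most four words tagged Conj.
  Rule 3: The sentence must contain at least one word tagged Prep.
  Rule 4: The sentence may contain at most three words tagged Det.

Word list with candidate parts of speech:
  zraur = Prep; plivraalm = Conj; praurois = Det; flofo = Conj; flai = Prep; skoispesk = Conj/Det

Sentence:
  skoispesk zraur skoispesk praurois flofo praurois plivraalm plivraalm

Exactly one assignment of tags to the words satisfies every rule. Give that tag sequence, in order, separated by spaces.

Candidates per position — 1:skoispesk {Conj,Det}; 2:zraur {Prep}; 3:skoispesk {Conj,Det}; 4:praurois {Det}; 5:flofo {Conj}; 6:praurois {Det}; 7:plivraalm {Conj}; 8:plivraalm {Conj}.
Word 1 cannot be Conj — rule 1 would then fail for every completion. It is Det.
Word 3 cannot be Det — rule 4 would then fail for every completion. It is Conj.
So the tagging must be: Det Prep Conj Det Conj Det Conj Conj.
Verifying each rule — rule 1 holds; rule 2 holds; rule 3 holds; rule 4 holds.

Det Prep Conj Det Conj Det Conj Conj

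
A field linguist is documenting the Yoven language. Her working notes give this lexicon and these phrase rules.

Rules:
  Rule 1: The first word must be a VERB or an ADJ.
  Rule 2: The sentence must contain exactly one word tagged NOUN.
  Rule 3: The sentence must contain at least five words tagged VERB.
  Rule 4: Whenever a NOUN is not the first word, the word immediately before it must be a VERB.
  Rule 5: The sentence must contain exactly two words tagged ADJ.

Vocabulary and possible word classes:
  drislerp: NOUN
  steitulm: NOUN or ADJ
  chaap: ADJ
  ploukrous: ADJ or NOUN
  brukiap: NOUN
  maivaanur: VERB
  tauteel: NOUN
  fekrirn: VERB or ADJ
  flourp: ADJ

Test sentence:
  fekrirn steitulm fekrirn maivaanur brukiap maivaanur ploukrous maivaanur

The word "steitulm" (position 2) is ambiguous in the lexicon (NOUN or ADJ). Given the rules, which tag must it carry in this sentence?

Candidates per position — 1:fekrirn {VERB,ADJ}; 2:steitulm {NOUN,ADJ}; 3:fekrirn {VERB,ADJ}; 4:maivaanur {VERB}; 5:brukiap {NOUN}; 6:maivaanur {VERB}; 7:ploukrous {ADJ,NOUN}; 8:maivaanur {VERB}.
If word 1 were ADJ, no tagging could satisfy rule 3; so word 1 is VERB.
If word 2 were NOUN, no tagging could satisfy rule 2; so word 2 is ADJ.
If word 3 were ADJ, no tagging could satisfy rule 3; so word 3 is VERB.
If word 7 were NOUN, no tagging could satisfy rule 2; so word 7 is ADJ.
The unique satisfying tagging is: VERB ADJ VERB VERB NOUN VERB ADJ VERB.
Checking: rule 1 holds; rule 2 holds; rule 3 holds; rule 4 holds; rule 5 holds.

ADJ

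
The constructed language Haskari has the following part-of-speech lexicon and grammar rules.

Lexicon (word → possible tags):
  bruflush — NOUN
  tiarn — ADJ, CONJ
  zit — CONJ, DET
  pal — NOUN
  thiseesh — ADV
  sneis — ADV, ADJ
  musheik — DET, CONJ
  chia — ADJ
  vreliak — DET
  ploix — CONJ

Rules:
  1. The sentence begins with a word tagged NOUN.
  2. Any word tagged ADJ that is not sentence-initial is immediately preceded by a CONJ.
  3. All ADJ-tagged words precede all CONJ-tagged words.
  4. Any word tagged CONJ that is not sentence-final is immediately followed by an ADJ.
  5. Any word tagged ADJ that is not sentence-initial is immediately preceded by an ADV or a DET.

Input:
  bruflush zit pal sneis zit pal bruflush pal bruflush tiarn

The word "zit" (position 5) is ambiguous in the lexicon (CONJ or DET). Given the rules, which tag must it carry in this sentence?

Candidates per position — 1:bruflush {NOUN}; 2:zit {CONJ,DET}; 3:pal {NOUN}; 4:sneis {ADV,ADJ}; 5:zit {CONJ,DET}; 6:pal {NOUN}; 7:bruflush {NOUN}; 8:pal {NOUN}; 9:bruflush {NOUN}; 10:tiarn {ADJ,CONJ}.
At position 2, choosing CONJ makes rule 4 impossible to satisfy; hence DET.
At position 4, choosing ADJ makes rule 2 impossible to satisfy; hence ADV.
At position 5, choosing CONJ makes rule 4 impossible to satisfy; hence DET.
At position 10, choosing ADJ makes rule 2 impossible to satisfy; hence CONJ.
The only consistent sequence is: NOUN DET NOUN ADV DET NOUN NOUN NOUN NOUN CONJ.
Check: rule 1 ok; rule 2 ok; rule 3 ok; rule 4 ok; rule 5 ok.

DET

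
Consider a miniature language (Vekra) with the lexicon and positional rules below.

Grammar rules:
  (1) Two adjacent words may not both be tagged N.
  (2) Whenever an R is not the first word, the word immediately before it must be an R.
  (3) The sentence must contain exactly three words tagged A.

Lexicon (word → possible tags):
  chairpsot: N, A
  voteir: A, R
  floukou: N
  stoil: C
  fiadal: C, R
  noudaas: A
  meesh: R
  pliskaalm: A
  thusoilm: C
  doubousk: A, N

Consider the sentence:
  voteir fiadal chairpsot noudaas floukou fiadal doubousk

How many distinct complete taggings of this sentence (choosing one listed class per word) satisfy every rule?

Candidates per position — 1:voteir {A,R}; 2:fiadal {C,R}; 3:chairpsot {N,A}; 4:noudaas {A}; 5:floukou {N}; 6:fiadal {C,R}; 7:doubousk {A,N}.
There are 32 candidate sequences in total.
The sequences that satisfy every rule: A C N A N C A; A C A A N C N; R C A A N C A; R R A A N C A.
Count = 4.

4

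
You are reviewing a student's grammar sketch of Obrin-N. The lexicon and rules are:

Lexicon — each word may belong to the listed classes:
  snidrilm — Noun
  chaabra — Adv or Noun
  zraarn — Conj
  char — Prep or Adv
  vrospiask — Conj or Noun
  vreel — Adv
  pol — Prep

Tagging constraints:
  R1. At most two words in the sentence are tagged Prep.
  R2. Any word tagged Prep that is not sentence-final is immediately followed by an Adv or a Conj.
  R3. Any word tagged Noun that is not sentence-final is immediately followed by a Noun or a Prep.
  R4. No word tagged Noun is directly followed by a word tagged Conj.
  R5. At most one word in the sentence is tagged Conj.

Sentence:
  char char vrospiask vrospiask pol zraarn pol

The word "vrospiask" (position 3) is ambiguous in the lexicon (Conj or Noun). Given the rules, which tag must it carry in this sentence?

Noun

Candidates per position — 1:char {Prep,Adv}; 2:char {Prep,Adv}; 3:vrospiask {Conj,Noun}; 4:vrospiask {Conj,Noun}; 5:pol {Prep}; 6:zraarn {Conj}; 7:pol {Prep}.
Word 1 cannot be Prep — rule 1 would then fail for every completion. It is Adv.
Word 2 cannot be Prep — rule 1 would then fail for every completion. It is Adv.
Word 3 cannot be Conj — rule 5 would then fail for every completion. It is Noun.
Word 4 cannot be Conj — rule 3 would then fail for every completion. It is Noun.
The unique satisfying tagging is: Adv Adv Noun Noun Prep Conj Prep.
Verifying each rule — rule 1 satisfied; rule 2 satisfied; rule 3 satisfied; rule 4 satisfied; rule 5 satisfied.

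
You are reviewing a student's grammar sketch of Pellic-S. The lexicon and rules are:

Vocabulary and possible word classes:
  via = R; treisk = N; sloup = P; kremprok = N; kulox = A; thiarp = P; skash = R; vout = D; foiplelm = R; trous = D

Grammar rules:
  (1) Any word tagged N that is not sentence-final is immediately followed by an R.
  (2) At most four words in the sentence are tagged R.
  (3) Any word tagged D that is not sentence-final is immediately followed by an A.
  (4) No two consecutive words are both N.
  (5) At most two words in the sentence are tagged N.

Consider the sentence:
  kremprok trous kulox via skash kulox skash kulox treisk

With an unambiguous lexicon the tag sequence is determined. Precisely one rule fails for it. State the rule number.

Fixed tagging: N D A R R A R A N.
Checking each rule: R1 fail, R2 pass, R3 pass, R4 pass, R5 pass.
Only rule 1 fails.

1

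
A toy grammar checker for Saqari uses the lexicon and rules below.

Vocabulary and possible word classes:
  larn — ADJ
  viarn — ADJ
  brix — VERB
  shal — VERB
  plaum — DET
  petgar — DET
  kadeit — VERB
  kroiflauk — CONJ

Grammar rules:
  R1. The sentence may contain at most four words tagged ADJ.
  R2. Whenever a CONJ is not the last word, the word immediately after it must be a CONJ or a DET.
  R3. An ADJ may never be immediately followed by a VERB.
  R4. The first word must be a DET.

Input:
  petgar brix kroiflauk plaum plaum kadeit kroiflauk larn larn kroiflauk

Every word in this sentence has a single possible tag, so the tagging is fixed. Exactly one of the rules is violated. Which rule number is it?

Fixed tagging: DET VERB CONJ DET DET VERB CONJ ADJ ADJ CONJ.
Rule check: R1 ✓, R2 ✗, R3 ✓, R4 ✓.
Only rule 2 fails.

2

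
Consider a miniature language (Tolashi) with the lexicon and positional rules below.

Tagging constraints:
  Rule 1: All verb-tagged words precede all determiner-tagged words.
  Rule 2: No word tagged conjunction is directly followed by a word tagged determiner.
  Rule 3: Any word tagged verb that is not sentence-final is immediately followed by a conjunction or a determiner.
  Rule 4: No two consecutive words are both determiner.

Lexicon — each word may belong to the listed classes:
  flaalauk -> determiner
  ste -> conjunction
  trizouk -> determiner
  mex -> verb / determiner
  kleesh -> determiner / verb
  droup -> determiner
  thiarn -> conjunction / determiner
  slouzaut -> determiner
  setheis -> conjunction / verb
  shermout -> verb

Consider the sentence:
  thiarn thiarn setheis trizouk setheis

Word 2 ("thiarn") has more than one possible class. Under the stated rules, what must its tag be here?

Candidates per position — 1:thiarn {conjunction,determiner}; 2:thiarn {conjunction,determiner}; 3:setheis {conjunction,verb}; 4:trizouk {determiner}; 5:setheis {conjunction,verb}.
If word 3 were conjunction, no tagging could satisfy rule 2; so word 3 is verb.
If word 5 were verb, no tagging could satisfy rule 1; so word 5 is conjunction.
If word 1 were determiner, no tagging could satisfy rule 1; so word 1 is conjunction.
If word 2 were determiner, no tagging could satisfy rule 1; so word 2 is conjunction.
So the tagging must be: conjunction conjunction verb determiner conjunction.
Rule-by-rule: rule 1 ok; rule 2 ok; rule 3 ok; rule 4 ok.

conjunction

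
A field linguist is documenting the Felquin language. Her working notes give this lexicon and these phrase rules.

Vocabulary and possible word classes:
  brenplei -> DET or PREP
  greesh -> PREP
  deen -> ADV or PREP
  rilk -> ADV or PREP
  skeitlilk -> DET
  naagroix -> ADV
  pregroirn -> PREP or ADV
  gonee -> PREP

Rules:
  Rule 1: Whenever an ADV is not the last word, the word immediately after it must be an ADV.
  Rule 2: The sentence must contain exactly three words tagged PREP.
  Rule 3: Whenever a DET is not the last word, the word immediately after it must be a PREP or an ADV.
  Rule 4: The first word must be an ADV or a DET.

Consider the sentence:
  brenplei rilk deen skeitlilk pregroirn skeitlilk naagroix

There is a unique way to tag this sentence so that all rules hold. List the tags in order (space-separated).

Candidates per position — 1:brenplei {DET,PREP}; 2:rilk {ADV,PREP}; 3:deen {ADV,PREP}; 4:skeitlilk {DET}; 5:pregroirn {PREP,ADV}; 6:skeitlilk {DET}; 7:naagroix {ADV}.
Position 1: tagging it PREP would leave rule 4 unsatisfiable, so it must be DET.
Position 2: tagging it ADV would leave rule 1 unsatisfiable, so it must be PREP.
Position 3: tagging it ADV would leave rule 1 unsatisfiable, so it must be PREP.
Position 5: tagging it ADV would leave rule 1 unsatisfiable, so it must be PREP.
That leaves exactly one tagging: DET PREP PREP DET PREP DET ADV.
Checking: rule 1 satisfied; rule 2 satisfied; rule 3 satisfied; rule 4 satisfied.

DET PREP PREP DET PREP DET ADV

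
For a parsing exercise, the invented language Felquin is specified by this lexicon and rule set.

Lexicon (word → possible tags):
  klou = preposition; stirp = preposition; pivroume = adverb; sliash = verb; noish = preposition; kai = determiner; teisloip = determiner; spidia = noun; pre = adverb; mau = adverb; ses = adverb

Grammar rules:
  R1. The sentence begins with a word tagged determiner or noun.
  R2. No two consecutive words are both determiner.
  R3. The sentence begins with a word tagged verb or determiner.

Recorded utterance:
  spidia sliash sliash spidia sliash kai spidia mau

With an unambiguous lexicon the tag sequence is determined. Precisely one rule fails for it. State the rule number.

Fixed tagging: noun verb verb noun verb determiner noun adverb.
Checking each rule: R1 ok, R2 ok, R3 fails.
Only rule 3 fails.

3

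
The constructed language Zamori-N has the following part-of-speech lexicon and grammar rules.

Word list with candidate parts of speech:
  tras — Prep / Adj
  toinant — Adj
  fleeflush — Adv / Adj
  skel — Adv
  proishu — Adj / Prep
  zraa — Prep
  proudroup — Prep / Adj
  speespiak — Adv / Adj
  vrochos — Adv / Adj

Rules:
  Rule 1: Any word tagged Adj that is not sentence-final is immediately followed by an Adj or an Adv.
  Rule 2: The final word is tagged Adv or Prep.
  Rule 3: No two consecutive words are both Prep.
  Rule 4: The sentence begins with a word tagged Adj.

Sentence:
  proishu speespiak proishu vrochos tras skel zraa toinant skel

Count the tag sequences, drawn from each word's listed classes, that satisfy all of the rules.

9

Candidates per position — 1:proishu {Adj,Prep}; 2:speespiak {Adv,Adj}; 3:proishu {Adj,Prep}; 4:vrochos {Adv,Adj}; 5:tras {Prep,Adj}; 6:skel {Adv}; 7:zraa {Prep}; 8:toinant {Adj}; 9:skel {Adv}.
There are 32 candidate sequences in total.
Checking each against the rules leaves 9 sequences.
Count = 9.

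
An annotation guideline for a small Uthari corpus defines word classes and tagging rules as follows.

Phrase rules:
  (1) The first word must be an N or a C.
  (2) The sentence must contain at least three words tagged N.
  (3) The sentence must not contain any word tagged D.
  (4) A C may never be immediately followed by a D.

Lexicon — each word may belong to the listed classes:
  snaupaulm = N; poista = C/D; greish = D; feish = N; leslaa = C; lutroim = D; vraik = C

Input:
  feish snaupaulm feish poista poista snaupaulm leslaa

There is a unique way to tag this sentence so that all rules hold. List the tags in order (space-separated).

N N N C C N C

Candidates per position — 1:feish {N}; 2:snaupaulm {N}; 3:feish {N}; 4:poista {C,D}; 5:poista {C,D}; 6:snaupaulm {N}; 7:leslaa {C}.
At position 4, choosing D makes rule 3 impossible to satisfy; hence C.
At position 5, choosing D makes rule 3 impossible to satisfy; hence C.
The only consistent sequence is: N N N C C N C.
Verifying each rule — rule 1 holds; rule 2 holds; rule 3 holds; rule 4 holds.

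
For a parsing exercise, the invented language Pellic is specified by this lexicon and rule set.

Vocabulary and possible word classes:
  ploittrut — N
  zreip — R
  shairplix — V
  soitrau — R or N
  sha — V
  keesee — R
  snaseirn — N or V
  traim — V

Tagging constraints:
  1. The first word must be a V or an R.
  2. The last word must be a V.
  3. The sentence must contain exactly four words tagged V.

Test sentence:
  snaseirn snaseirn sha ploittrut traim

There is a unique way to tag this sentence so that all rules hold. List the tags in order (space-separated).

Candidates per position — 1:snaseirn {N,V}; 2:snaseirn {N,V}; 3:sha {V}; 4:ploittrut {N}; 5:traim {V}.
At position 1, choosing N makes rule 1 impossible to satisfy; hence V.
At position 2, choosing N makes rule 3 impossible to satisfy; hence V.
So the tagging must be: V V V N V.
Rule-by-rule: rule 1 satisfied; rule 2 satisfied; rule 3 satisfied.

V V V N V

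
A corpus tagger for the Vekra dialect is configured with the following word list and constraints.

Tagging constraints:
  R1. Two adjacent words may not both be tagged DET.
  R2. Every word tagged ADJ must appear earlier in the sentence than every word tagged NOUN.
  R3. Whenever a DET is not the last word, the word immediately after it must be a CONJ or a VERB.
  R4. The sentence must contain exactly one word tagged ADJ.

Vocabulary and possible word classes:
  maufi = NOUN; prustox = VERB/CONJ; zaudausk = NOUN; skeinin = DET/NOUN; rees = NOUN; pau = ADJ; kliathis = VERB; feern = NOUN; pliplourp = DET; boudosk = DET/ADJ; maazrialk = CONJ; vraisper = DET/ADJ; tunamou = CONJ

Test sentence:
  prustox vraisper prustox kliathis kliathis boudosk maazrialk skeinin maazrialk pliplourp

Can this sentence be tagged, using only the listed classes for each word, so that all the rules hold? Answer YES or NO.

YES

Candidates per position — 1:prustox {VERB,CONJ}; 2:vraisper {DET,ADJ}; 3:prustox {VERB,CONJ}; 4:kliathis {VERB}; 5:kliathis {VERB}; 6:boudosk {DET,ADJ}; 7:maazrialk {CONJ}; 8:skeinin {DET,NOUN}; 9:maazrialk {CONJ}; 10:pliplourp {DET}.
One satisfying assignment: CONJ ADJ CONJ VERB VERB DET CONJ DET CONJ DET.
Verifying each rule — rule 1 holds; rule 2 holds; rule 3 holds; rule 4 holds.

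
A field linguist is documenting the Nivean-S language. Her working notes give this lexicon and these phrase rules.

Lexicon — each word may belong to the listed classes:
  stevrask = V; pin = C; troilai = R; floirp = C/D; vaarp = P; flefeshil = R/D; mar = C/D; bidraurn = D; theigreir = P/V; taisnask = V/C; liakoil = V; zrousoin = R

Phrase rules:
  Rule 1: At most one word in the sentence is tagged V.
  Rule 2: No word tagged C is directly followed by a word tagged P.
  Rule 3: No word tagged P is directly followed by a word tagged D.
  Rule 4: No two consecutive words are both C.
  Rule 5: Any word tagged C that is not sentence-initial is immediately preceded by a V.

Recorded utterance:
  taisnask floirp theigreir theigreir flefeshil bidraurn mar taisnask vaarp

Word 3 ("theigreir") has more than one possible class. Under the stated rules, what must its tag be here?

P

Candidates per position — 1:taisnask {V,C}; 2:floirp {C,D}; 3:theigreir {P,V}; 4:theigreir {P,V}; 5:flefeshil {R,D}; 6:bidraurn {D}; 7:mar {C,D}; 8:taisnask {V,C}; 9:vaarp {P}.
At position 7, choosing C makes rule 5 impossible to satisfy; hence D.
At position 8, choosing C makes rule 2 impossible to satisfy; hence V.
At position 1, choosing V makes rule 1 impossible to satisfy; hence C.
At position 2, choosing C makes rule 4 impossible to satisfy; hence D.
At position 3, choosing V makes rule 1 impossible to satisfy; hence P.
At position 4, choosing V makes rule 1 impossible to satisfy; hence P.
At position 5, choosing D makes rule 3 impossible to satisfy; hence R.
The only consistent sequence is: C D P P R D D V P.
Check: rule 1 satisfied; rule 2 satisfied; rule 3 satisfied; rule 4 satisfied; rule 5 satisfied.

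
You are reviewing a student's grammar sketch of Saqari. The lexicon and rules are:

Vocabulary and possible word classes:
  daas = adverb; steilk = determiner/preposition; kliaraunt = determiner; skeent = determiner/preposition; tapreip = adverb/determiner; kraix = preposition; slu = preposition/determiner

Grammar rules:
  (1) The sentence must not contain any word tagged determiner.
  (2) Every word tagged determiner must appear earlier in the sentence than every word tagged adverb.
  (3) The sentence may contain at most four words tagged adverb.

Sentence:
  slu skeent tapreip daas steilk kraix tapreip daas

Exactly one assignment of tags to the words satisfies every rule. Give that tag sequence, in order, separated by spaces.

Candidates per position — 1:slu {preposition,determiner}; 2:skeent {determiner,preposition}; 3:tapreip {adverb,determiner}; 4:daas {adverb}; 5:steilk {determiner,preposition}; 6:kraix {preposition}; 7:tapreip {adverb,determiner}; 8:daas {adverb}.
Position 1: determiner is ruled out by rule 1; that leaves preposition.
Position 2: determiner is ruled out by rule 1; that leaves preposition.
Position 3: determiner is ruled out by rule 1; that leaves adverb.
Position 5: determiner is ruled out by rule 1; that leaves preposition.
Position 7: determiner is ruled out by rule 1; that leaves adverb.
The unique satisfying tagging is: preposition preposition adverb adverb preposition preposition adverb adverb.
Verifying each rule — rule 1 ok; rule 2 ok; rule 3 ok.

preposition preposition adverb adverb preposition preposition adverb adverb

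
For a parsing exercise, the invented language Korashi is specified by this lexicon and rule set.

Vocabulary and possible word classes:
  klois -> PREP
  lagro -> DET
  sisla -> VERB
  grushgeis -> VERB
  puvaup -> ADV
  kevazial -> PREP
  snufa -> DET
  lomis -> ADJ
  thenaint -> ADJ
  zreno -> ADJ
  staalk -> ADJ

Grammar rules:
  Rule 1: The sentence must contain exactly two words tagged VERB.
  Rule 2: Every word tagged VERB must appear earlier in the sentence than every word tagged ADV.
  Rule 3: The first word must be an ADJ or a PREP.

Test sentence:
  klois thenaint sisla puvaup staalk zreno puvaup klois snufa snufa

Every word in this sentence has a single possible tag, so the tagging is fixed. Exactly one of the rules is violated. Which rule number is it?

Fixed tagging: PREP ADJ VERB ADV ADJ ADJ ADV PREP DET DET.
Rule check: R1 fail, R2 pass, R3 pass.
Only rule 1 fails.

1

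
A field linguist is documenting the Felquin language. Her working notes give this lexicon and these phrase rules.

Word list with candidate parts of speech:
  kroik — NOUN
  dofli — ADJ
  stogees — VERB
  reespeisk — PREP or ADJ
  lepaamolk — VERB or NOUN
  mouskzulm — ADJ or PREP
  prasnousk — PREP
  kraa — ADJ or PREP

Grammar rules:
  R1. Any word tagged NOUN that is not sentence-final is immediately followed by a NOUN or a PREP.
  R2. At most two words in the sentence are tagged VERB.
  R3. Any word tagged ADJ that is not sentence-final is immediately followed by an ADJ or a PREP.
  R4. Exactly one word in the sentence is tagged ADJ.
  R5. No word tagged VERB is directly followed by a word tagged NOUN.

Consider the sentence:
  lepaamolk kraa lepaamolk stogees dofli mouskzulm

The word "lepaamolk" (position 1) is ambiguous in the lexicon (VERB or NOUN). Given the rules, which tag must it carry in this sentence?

Candidates per position — 1:lepaamolk {VERB,NOUN}; 2:kraa {ADJ,PREP}; 3:lepaamolk {VERB,NOUN}; 4:stogees {VERB}; 5:dofli {ADJ}; 6:mouskzulm {ADJ,PREP}.
Position 2: tagging it ADJ would leave rule 3 unsatisfiable, so it must be PREP.
Position 3: tagging it NOUN would leave rule 1 unsatisfiable, so it must be VERB.
Position 6: tagging it ADJ would leave rule 4 unsatisfiable, so it must be PREP.
Position 1: tagging it VERB would leave rule 2 unsatisfiable, so it must be NOUN.
So the tagging must be: NOUN PREP VERB VERB ADJ PREP.
Rule-by-rule: rule 1 ✓; rule 2 ✓; rule 3 ✓; rule 4 ✓; rule 5 ✓.

NOUN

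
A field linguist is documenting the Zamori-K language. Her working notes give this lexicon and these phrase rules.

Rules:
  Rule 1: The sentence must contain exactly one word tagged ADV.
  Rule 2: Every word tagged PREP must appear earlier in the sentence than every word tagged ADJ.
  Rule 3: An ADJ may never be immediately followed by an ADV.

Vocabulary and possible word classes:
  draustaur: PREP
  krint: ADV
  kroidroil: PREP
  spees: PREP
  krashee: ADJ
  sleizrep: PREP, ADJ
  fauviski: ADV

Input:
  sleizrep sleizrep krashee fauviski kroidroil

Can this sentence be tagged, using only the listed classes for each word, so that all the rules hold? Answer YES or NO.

Candidates per position — 1:sleizrep {PREP,ADJ}; 2:sleizrep {PREP,ADJ}; 3:krashee {ADJ}; 4:fauviski {ADV}; 5:kroidroil {PREP}.
Rule 2 cannot be satisfied by any choice of tags from the lexicon.
So there is no consistent tagging.

NO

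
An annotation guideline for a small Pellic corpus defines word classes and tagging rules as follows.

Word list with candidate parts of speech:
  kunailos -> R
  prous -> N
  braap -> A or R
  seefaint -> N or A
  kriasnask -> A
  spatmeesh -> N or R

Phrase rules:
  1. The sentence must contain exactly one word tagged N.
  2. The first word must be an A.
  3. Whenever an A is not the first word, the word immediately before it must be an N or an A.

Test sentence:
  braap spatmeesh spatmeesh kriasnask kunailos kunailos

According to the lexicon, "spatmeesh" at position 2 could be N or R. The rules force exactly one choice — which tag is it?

Candidates per position — 1:braap {A,R}; 2:spatmeesh {N,R}; 3:spatmeesh {N,R}; 4:kriasnask {A}; 5:kunailos {R}; 6:kunailos {R}.
If word 1 were R, no tagging could satisfy rule 2; so word 1 is A.
If word 3 were R, no tagging could satisfy rule 3; so word 3 is N.
If word 2 were N, no tagging could satisfy rule 1; so word 2 is R.
That leaves exactly one tagging: A R N A R R.
Checking: rule 1 satisfied; rule 2 satisfied; rule 3 satisfied.

R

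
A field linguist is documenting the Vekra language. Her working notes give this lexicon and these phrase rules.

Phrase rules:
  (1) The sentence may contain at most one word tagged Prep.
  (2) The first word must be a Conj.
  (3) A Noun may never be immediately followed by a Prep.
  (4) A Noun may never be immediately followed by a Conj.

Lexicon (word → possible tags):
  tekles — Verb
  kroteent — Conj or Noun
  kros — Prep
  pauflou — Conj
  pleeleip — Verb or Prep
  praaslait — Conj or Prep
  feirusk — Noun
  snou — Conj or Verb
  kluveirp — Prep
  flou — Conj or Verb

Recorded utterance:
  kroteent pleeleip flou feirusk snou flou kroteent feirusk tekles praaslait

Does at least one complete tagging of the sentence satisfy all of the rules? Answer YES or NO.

Candidates per position — 1:kroteent {Conj,Noun}; 2:pleeleip {Verb,Prep}; 3:flou {Conj,Verb}; 4:feirusk {Noun}; 5:snou {Conj,Verb}; 6:flou {Conj,Verb}; 7:kroteent {Conj,Noun}; 8:feirusk {Noun}; 9:tekles {Verb}; 10:praaslait {Conj,Prep}.
One satisfying assignment: Conj Verb Verb Noun Verb Conj Conj Noun Verb Prep.
Checking: rule 1 ok; rule 2 ok; rule 3 ok; rule 4 ok.

YES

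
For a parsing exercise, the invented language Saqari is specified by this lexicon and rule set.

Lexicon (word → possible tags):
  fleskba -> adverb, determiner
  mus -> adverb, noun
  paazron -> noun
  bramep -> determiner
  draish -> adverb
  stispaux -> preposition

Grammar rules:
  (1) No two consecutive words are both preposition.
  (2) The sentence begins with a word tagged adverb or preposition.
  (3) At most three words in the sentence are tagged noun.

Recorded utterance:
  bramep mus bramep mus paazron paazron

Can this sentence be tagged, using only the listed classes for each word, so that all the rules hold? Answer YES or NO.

NO

Candidates per position — 1:bramep {determiner}; 2:mus {adverb,noun}; 3:bramep {determiner}; 4:mus {adverb,noun}; 5:paazron {noun}; 6:paazron {noun}.
Rule 2 cannot be satisfied by any choice of tags from the lexicon.
So there is no consistent tagging.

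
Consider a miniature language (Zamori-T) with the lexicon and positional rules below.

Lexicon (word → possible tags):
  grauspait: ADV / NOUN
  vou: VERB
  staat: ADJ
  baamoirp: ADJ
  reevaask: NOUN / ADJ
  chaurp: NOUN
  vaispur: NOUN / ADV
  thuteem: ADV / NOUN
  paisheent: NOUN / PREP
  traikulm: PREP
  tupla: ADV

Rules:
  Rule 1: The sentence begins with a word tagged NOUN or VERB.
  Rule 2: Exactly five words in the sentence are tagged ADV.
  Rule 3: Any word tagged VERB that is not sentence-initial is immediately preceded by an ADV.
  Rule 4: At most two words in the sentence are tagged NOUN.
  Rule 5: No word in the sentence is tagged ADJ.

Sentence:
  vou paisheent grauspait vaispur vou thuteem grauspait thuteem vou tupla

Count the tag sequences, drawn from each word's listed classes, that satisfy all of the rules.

Candidates per position — 1:vou {VERB}; 2:paisheent {NOUN,PREP}; 3:grauspait {ADV,NOUN}; 4:vaispur {NOUN,ADV}; 5:vou {VERB}; 6:thuteem {ADV,NOUN}; 7:grauspait {ADV,NOUN}; 8:thuteem {ADV,NOUN}; 9:vou {VERB}; 10:tupla {ADV}.
There are 64 candidate sequences in total.
Checking each against the rules leaves 6 sequences.
Count = 6.

6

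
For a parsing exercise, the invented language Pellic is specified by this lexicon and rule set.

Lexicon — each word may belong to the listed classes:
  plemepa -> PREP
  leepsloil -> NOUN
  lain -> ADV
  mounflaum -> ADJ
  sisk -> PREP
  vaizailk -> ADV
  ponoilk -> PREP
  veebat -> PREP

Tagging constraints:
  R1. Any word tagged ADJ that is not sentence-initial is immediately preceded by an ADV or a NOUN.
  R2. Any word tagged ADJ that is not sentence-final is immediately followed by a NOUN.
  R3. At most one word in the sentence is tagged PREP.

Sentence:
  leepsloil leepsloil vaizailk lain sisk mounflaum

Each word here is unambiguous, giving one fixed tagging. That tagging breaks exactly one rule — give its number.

1

Fixed tagging: NOUN NOUN ADV ADV PREP ADJ.
Checking each rule: R1 violated, R2 holds, R3 holds.
Only rule 1 fails.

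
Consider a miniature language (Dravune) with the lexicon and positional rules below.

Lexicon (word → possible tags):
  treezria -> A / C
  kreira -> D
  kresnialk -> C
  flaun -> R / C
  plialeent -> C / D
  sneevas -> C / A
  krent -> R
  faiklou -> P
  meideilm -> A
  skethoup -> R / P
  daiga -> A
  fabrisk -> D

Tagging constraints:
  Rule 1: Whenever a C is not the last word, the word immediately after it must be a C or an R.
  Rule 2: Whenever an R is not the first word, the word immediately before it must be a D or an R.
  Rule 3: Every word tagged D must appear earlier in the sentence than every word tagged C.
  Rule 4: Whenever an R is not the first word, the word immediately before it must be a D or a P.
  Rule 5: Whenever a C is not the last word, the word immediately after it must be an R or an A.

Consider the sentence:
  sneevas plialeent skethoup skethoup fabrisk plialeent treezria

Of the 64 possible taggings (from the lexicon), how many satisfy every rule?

Candidates per position — 1:sneevas {C,A}; 2:plialeent {C,D}; 3:skethoup {R,P}; 4:skethoup {R,P}; 5:fabrisk {D}; 6:plialeent {C,D}; 7:treezria {A,C}.
There are 64 candidate sequences in total.
The sequences that satisfy every rule: A D R P D D A; A D R P D D C; A D P P D D A; A D P P D D C.
Count = 4.

4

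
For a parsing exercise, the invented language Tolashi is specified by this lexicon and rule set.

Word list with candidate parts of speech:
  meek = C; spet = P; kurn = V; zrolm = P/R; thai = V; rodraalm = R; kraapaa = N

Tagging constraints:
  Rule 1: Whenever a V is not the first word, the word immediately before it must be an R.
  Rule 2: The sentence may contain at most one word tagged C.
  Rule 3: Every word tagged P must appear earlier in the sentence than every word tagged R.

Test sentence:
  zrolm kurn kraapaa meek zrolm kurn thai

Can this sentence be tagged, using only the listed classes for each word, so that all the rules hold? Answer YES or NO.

NO

Candidates per position — 1:zrolm {P,R}; 2:kurn {V}; 3:kraapaa {N}; 4:meek {C}; 5:zrolm {P,R}; 6:kurn {V}; 7:thai {V}.
Rule 1 cannot be satisfied by any choice of tags from the lexicon.
So there is no consistent tagging.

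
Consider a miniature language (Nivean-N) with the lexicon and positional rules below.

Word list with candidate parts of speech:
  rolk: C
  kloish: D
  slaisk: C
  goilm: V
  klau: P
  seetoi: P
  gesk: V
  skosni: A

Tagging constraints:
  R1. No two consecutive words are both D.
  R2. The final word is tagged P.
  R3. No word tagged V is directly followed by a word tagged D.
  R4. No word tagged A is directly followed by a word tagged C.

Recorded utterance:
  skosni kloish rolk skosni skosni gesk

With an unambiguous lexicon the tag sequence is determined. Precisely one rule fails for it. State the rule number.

Fixed tagging: A D C A A V.
Checking each rule: R1 holds, R2 violated, R3 holds, R4 holds.
Only rule 2 fails.

2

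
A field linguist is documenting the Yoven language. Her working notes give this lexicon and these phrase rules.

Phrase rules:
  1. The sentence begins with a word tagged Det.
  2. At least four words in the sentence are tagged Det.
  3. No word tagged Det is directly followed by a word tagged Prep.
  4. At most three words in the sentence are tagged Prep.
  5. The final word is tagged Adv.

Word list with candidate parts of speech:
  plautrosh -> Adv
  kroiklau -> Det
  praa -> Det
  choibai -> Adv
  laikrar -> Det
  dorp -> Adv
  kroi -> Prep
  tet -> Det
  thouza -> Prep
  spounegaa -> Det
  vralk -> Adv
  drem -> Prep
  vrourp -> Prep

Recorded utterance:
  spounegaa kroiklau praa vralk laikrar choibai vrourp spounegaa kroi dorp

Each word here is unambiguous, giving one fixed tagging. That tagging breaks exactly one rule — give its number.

Fixed tagging: Det Det Det Adv Det Adv Prep Det Prep Adv.
Applying the rules: R1 holds, R2 holds, R3 violated, R4 holds, R5 holds.
Only rule 3 fails.

3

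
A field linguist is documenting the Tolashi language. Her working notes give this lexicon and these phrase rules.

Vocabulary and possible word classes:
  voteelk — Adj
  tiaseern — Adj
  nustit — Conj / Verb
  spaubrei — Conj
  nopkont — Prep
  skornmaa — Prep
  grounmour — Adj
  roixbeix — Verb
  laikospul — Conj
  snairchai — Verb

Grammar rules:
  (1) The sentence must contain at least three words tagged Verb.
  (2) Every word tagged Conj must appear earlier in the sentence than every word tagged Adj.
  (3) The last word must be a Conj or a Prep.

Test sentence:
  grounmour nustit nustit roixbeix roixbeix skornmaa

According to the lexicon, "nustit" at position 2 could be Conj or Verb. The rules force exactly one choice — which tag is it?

Verb

Candidates per position — 1:grounmour {Adj}; 2:nustit {Conj,Verb}; 3:nustit {Conj,Verb}; 4:roixbeix {Verb}; 5:roixbeix {Verb}; 6:skornmaa {Prep}.
Word 2 cannot be Conj — rule 2 would then fail for every completion. It is Verb.
Word 3 cannot be Conj — rule 2 would then fail for every completion. It is Verb.
The unique satisfying tagging is: Adj Verb Verb Verb Verb Prep.
Check: rule 1 ✓; rule 2 ✓; rule 3 ✓.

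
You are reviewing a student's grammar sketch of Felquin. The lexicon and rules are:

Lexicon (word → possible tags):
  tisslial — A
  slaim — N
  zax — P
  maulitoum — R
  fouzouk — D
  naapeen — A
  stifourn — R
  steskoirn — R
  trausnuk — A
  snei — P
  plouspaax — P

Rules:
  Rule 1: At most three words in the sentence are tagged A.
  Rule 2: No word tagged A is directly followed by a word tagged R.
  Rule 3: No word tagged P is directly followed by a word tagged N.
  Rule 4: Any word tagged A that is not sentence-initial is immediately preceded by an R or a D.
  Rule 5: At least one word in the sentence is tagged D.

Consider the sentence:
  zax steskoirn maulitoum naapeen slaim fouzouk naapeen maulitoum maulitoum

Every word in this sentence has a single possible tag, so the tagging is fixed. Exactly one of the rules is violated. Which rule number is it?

Fixed tagging: P R R A N D A R R.
Checking each rule: R1 pass, R2 fail, R3 pass, R4 pass, R5 pass.
Only rule 2 fails.

2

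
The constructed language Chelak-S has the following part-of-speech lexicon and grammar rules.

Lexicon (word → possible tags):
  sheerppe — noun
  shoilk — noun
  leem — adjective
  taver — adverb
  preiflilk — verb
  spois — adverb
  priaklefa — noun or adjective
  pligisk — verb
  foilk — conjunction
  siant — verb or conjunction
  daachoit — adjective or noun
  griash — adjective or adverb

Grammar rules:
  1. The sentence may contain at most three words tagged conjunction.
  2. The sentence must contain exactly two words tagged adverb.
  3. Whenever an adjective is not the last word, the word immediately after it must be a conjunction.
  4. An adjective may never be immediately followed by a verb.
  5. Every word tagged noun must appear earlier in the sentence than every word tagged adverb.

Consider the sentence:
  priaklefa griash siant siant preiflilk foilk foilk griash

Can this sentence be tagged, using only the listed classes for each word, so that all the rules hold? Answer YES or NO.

YES

Candidates per position — 1:priaklefa {noun,adjective}; 2:griash {adjective,adverb}; 3:siant {verb,conjunction}; 4:siant {verb,conjunction}; 5:preiflilk {verb}; 6:foilk {conjunction}; 7:foilk {conjunction}; 8:griash {adjective,adverb}.
One satisfying assignment: noun adverb conjunction verb verb conjunction conjunction adverb.
Verifying each rule — rule 1 satisfied; rule 2 satisfied; rule 3 satisfied; rule 4 satisfied; rule 5 satisfied.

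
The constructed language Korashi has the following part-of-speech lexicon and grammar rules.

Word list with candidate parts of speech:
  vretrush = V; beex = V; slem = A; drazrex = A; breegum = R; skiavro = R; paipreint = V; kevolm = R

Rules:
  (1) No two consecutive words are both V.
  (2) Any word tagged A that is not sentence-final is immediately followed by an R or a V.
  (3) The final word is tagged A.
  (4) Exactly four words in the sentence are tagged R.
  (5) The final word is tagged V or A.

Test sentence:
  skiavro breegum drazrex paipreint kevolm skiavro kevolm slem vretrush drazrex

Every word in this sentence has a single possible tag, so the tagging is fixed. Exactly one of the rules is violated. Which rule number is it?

4

Fixed tagging: R R A V R R R A V A.
Applying the rules: R1 holds, R2 holds, R3 holds, R4 violated, R5 holds.
Only rule 4 fails.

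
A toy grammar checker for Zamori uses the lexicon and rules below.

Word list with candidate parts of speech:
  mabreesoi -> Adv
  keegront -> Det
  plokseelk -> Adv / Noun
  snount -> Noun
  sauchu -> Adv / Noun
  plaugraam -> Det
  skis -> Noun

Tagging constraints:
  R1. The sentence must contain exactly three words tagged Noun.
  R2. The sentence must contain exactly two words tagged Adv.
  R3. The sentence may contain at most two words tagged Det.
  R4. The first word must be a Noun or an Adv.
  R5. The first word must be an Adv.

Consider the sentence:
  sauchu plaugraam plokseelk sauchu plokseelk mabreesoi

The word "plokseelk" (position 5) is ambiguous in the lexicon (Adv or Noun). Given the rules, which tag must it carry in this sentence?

Noun

Candidates per position — 1:sauchu {Adv,Noun}; 2:plaugraam {Det}; 3:plokseelk {Adv,Noun}; 4:sauchu {Adv,Noun}; 5:plokseelk {Adv,Noun}; 6:mabreesoi {Adv}.
Word 1 cannot be Noun — rule 5 would then fail for every completion. It is Adv.
Word 3 cannot be Adv — rule 1 would then fail for every completion. It is Noun.
Word 4 cannot be Adv — rule 1 would then fail for every completion. It is Noun.
Word 5 cannot be Adv — rule 1 would then fail for every completion. It is Noun.
So the tagging must be: Adv Det Noun Noun Noun Adv.
Checking: rule 1 ✓; rule 2 ✓; rule 3 ✓; rule 4 ✓; rule 5 ✓.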